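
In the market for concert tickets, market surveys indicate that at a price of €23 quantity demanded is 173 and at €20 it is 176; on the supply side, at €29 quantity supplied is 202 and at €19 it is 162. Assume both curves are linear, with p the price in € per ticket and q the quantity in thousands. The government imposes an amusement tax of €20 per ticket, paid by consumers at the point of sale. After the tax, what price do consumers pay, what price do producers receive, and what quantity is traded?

Consumers pay €38; producers receive €18; quantity = 158.

Demand slope: (176 − 173)/(20 − 23) = -1, so qd = 196 − p.
Supply slope: (162 − 202)/(19 − 29) = 4, so qs = 4p + 86.
Without the tax, 196 − p = 4p + 86 gives 5p = 110, so p* = €22 and q* = 174.
With the tax collected from consumers, demand (in seller-price terms) shifts: qd = 196 − (p + 20).
Solving gives q = 158 with consumers paying €38 and producers receiving €18 (the €20 wedge).
The less price-elastic side of the market bears the larger share of a per-unit tax.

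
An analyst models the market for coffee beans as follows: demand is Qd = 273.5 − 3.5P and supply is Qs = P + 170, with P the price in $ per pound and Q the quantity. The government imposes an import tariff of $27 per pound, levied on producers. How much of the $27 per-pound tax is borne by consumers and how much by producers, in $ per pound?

Consumers bear $6 per pound; producers bear $21 per pound.

Without the tax, 273.5 − 3.5P = P + 170 gives 4.5P = 103.5, so P* = $23 and Q* = 193.
With the tax collected from producers, supply shifts: Qs = (P − 27) + 170.
Solving gives Q = 172 with consumers paying $29 and producers receiving $2 (the $27 wedge).
Burden on consumers: $6; on producers: $21. (They sum to $27.)
The less price-elastic side of the market bears the larger share of a per-unit tax.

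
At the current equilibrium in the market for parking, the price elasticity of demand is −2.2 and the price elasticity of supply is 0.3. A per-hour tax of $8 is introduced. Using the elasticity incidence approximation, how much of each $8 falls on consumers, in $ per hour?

Incidence ratio: consumers' share ≈ εs / (εs + |εd|) = 0.3 / (0.3 + 2.2) = 0.12.
So consumers bear ≈ 0.12 × $8 = $0.96; sellers bear $7.04.

Consumers bear ≈ $0.96 per hour.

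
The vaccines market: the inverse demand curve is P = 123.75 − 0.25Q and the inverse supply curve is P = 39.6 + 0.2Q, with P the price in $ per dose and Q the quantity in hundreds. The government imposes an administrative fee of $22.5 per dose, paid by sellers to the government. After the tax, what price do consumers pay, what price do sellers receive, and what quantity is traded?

Consumers pay $89.5; sellers receive $67; quantity = 137.

Rewrite in direct form: Qd = 495 − 4P and Qs = 5P − 198.
Before the tax: set 495 − 4P = 5P − 198 → P* = $77, Q* = 187.
With the tax collected from sellers, supply shifts: Qs = 5(P − 22.5) − 198.
Solving gives Q = 137 with consumers paying $89.5 and sellers receiving $67 (the $22.5 wedge).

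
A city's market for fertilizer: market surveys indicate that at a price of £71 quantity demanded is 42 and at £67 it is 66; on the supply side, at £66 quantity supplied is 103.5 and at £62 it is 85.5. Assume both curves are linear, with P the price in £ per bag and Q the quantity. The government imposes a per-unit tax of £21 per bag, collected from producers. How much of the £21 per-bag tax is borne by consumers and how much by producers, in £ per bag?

Consumers bear £9 per bag; producers bear £12 per bag.

Demand slope: (66 − 42)/(67 − 71) = -6, so Qd = 468 − 6P.
Supply slope: (85.5 − 103.5)/(62 − 66) = 4.5, so Qs = 4.5P − 193.5.
Without the tax, 468 − 6P = 4.5P − 193.5 gives 10.5P = 661.5, so P* = £63 and Q* = 90.
With the tax collected from producers, supply shifts: Qs = 4.5(P − 21) − 193.5.
New equilibrium: consumers pay £72, producers receive £51, Q = 36. (Wedge: Pb − Ps = 21.)
Burden on consumers: £9; on producers: £12. (They sum to £21.)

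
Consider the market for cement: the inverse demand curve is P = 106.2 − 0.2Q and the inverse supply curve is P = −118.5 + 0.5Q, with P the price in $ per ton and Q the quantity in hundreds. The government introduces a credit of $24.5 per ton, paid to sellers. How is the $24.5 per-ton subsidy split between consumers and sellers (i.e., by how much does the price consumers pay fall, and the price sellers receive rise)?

Consumers gain $7 per ton; sellers gain $17.5 per ton.

Rewrite in direct form: Qd = 531 − 5P and Qs = 2P + 237.
Without the subsidy, 531 − 5P = 2P + 237 gives 7P = 294, so P* = $42 and Q* = 321.
With a per-unit subsidy paid to sellers, each receives P + 24.5 per unit sold, so supply becomes Qs = 2(P + 24.5) + 237.
Solving gives Q = 356 with consumers paying $35 and sellers receiving $59.5 (the $24.5 wedge).
Gain to consumers: $7; to sellers: $17.5. (They sum to $24.5.)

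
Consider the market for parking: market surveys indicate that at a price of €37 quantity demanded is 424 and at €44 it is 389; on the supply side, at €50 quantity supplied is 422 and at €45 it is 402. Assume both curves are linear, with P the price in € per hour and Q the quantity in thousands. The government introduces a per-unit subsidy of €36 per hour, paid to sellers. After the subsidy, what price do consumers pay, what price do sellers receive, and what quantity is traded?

Consumers pay €27; sellers receive €63; quantity = 474.

Demand slope: (389 − 424)/(44 − 37) = -5, so Qd = 609 − 5P.
Supply slope: (402 − 422)/(45 − 50) = 4, so Qs = 4P + 222.
Without the subsidy, 609 − 5P = 4P + 222 gives 9P = 387, so P* = €43 and Q* = 394.
With a per-unit subsidy paid to sellers, each receives P + 36 per unit sold, so supply becomes Qs = 4(P + 36) + 222.
New equilibrium: consumers pay €27, sellers receive €63, Q = 474. (Wedge: Pb − Ps = −36.)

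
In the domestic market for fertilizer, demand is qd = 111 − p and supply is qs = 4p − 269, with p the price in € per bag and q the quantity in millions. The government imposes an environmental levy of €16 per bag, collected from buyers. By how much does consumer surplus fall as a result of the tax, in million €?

Consumer surplus falls by €366.08 million.

Before the tax: set 111 − p = 4p − 269 → p* = €76, q* = 35.
With the tax collected from buyers, demand (in seller-price terms) shifts: qd = 111 − (p + 16).
Solving gives q = 22.2 with buyers paying €88.8 and producers receiving €72.8 (the €16 wedge).
ΔCS is the trapezoid between Q = 22.2 and Q = 35 of height €12.8: ½ · (35 + 22.2) · 12.8 = €366.08.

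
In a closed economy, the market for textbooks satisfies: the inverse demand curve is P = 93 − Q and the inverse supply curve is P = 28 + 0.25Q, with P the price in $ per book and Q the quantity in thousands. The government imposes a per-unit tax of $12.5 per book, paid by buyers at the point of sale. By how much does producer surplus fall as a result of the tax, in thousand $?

Rewrite in direct form: Qd = 93 − P and Qs = 4P − 112.
Before the tax: set 93 − P = 4P − 112 → P* = $41, Q* = 52.
With the tax collected from buyers, demand (in seller-price terms) shifts: Qd = 93 − (P + 12.5).
Solving gives Q = 42 with buyers paying $51 and sellers receiving $38.5 (the $12.5 wedge).
ΔPS is the trapezoid between Q = 42 and Q = 52 of height $2.5: ½ · (52 + 42) · 2.5 = $117.5.

Producer surplus falls by $117.5 thousand.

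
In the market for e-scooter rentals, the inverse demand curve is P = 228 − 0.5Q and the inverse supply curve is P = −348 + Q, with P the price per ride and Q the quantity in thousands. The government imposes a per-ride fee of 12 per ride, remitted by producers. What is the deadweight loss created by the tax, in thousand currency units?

Rewrite in direct form: Qd = 456 − 2P and Qs = P + 348.
Before the tax: set 456 − 2P = P + 348 → P* = 36, Q* = 384.
With the tax collected from producers, supply shifts: Qs = (P − 12) + 348.
New equilibrium: consumers pay 40, producers receive 28, Q = 376. (Wedge: Pb − Ps = 12.)
Quantity falls by |ΔQ| = |384 − 376| = 8.
DWL = ½ · t · |ΔQ| = ½ · 12 · 8 = 48.

Deadweight loss = 48 thousand.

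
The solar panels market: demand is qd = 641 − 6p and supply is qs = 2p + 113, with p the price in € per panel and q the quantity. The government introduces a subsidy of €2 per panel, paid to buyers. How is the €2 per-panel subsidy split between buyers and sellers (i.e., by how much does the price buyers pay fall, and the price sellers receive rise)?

Buyers gain €0.5 per panel; sellers gain €1.5 per panel.

Before the subsidy: set 641 − 6p = 2p + 113 → p* = €66, q* = 245.
With a per-unit subsidy paid to buyers, each effectively pays p − 2, so demand becomes qd = 641 − 6(p − 2).
New equilibrium: buyers pay €65.5, sellers receive €67.5, q = 248. (Wedge: pb − ps = −2.)
Gain to buyers: €0.5; to sellers: €1.5. (They sum to €2.)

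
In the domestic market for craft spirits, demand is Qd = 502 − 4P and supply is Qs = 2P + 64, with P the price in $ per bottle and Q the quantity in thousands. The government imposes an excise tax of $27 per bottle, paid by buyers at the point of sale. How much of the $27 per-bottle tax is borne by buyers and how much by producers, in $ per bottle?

Before the tax: set 502 − 4P = 2P + 64 → P* = $73, Q* = 210.
With the tax collected from buyers, demand (in seller-price terms) shifts: Qd = 502 − 4(P + 27).
Solving gives Q = 174 with buyers paying $82 and producers receiving $55 (the $27 wedge).
Burden on buyers: $9; on producers: $18. (They sum to $27.)
The less price-elastic side of the market bears the larger share of a per-unit tax.

Buyers bear $9 per bottle; producers bear $18 per bottle.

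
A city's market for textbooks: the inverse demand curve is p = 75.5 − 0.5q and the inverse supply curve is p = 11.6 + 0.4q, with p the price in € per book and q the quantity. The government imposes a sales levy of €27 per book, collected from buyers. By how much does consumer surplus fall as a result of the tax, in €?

Consumer surplus falls by €840.

Inverting to q(p) form: qd = 151 − 2p; qs = 2.5p − 29.
Without the tax, 151 − 2p = 2.5p − 29 gives 4.5p = 180, so p* = €40 and q* = 71.
With the tax collected from buyers, demand (in seller-price terms) shifts: qd = 151 − 2(p + 27).
Solving gives q = 41 with buyers paying €55 and producers receiving €28 (the €27 wedge).
ΔCS is the trapezoid between Q = 41 and Q = 71 of height €15: ½ · (71 + 41) · 15 = €840.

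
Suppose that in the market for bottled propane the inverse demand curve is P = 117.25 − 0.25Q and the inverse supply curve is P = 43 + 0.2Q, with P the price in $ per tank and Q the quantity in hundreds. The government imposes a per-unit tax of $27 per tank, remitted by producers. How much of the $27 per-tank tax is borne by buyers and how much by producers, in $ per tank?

Buyers bear $15 per tank; producers bear $12 per tank.

Inverting to Q(P) form: Qd = 469 − 4P; Qs = 5P − 215.
Before the tax: set 469 − 4P = 5P − 215 → P* = $76, Q* = 165.
With the tax collected from producers, supply shifts: Qs = 5(P − 27) − 215.
New equilibrium: buyers pay $91, producers receive $64, Q = 105. (Wedge: Pb − Ps = 27.)
Burden on buyers: $15; on producers: $12. (They sum to $27.)
The less price-elastic side of the market bears the larger share of a per-unit tax.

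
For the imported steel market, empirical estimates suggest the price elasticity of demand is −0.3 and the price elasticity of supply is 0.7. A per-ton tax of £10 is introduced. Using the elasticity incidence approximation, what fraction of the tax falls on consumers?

Consumers' share ≈ 0.7.

Incidence ratio: consumers' share ≈ εs / (εs + |εd|) = 0.7 / (0.7 + 0.3) = 0.7.
Supply is the more elastic side, so consumers bear the larger share.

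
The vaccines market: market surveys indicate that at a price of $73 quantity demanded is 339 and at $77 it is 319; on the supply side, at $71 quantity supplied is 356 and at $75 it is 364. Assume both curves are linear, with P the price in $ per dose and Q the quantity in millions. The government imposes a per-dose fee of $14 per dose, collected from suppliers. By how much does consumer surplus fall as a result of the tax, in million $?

Demand slope: (319 − 339)/(77 − 73) = -5, so Qd = 704 − 5P.
Supply slope: (364 − 356)/(75 − 71) = 2, so Qs = 2P + 214.
Before the tax: set 704 − 5P = 2P + 214 → P* = $70, Q* = 354.
With the tax collected from suppliers, supply shifts: Qs = 2(P − 14) + 214.
Solving gives Q = 334 with buyers paying $74 and suppliers receiving $60 (the $14 wedge).
ΔCS is the trapezoid between Q = 334 and Q = 354 of height $4: ½ · (354 + 334) · 4 = $1376.

Consumer surplus falls by $1376 million.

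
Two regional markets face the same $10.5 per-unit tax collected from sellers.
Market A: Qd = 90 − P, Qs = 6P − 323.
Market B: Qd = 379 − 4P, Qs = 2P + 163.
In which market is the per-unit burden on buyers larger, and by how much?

Market A, by $5.5.

Market A: pre-tax P* = $59, Q* = 31; post-tax Q = 22; per-unit burden on buyers = $9.
Market B: pre-tax P* = $36, Q* = 235; post-tax Q = 221; per-unit burden on buyers = $3.5.
Difference: $9 vs $3.5 → market A is larger by $5.5.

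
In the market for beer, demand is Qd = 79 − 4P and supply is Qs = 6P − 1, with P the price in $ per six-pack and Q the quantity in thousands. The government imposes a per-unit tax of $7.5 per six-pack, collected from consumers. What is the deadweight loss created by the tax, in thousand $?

Before the tax: set 79 − 4P = 6P − 1 → P* = $8, Q* = 47.
With the tax collected from consumers, demand (in seller-price terms) shifts: Qd = 79 − 4(P + 7.5).
New equilibrium: consumers pay $12.5, producers receive $5, Q = 29. (Wedge: Pb − Ps = 7.5.)
Quantity falls by |ΔQ| = |47 − 29| = 18.
DWL = ½ · t · |ΔQ| = ½ · 7.5 · 18 = $67.5.

Deadweight loss = $67.5 thousand.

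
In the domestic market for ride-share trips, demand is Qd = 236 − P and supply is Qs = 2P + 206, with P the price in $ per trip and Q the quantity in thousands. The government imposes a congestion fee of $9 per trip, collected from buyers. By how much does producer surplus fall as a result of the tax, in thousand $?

Without the tax, 236 − P = 2P + 206 gives 3P = 30, so P* = $10 and Q* = 226.
With the tax collected from buyers, demand (in seller-price terms) shifts: Qd = 236 − (P + 9).
New equilibrium: buyers pay $16, sellers receive $7, Q = 220. (Wedge: Pb − Ps = 9.)
ΔPS is the trapezoid between Q = 220 and Q = 226 of height $3: ½ · (226 + 220) · 3 = $669.

Producer surplus falls by $669 thousand.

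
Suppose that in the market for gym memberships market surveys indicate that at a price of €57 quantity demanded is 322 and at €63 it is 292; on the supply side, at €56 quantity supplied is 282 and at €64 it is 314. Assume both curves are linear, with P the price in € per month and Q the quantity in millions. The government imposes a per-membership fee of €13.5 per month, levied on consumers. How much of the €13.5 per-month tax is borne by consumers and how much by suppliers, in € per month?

Consumers bear €6 per month; suppliers bear €7.5 per month.

Demand slope: (292 − 322)/(63 − 57) = -5, so Qd = 607 − 5P.
Supply slope: (314 − 282)/(64 − 56) = 4, so Qs = 4P + 58.
Without the tax, 607 − 5P = 4P + 58 gives 9P = 549, so P* = €61 and Q* = 302.
With the tax collected from consumers, demand (in seller-price terms) shifts: Qd = 607 − 5(P + 13.5).
Solving gives Q = 272 with consumers paying €67 and suppliers receiving €53.5 (the €13.5 wedge).
Burden on consumers: €6; on suppliers: €7.5. (They sum to €13.5.)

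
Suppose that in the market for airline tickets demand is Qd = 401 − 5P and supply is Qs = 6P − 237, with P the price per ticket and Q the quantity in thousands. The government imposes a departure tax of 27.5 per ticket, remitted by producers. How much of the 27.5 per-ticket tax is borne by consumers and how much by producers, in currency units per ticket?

Without the tax, 401 − 5P = 6P − 237 gives 11P = 638, so P* = 58 and Q* = 111.
With the tax collected from producers, supply shifts: Qs = 6(P − 27.5) − 237.
New equilibrium: consumers pay 73, producers receive 45.5, Q = 36. (Wedge: Pb − Ps = 27.5.)
Burden on consumers: 15; on producers: 12.5. (They sum to 27.5.)
The less price-elastic side of the market bears the larger share of a per-unit tax.

Consumers bear 15 per ticket; producers bear 12.5 per ticket.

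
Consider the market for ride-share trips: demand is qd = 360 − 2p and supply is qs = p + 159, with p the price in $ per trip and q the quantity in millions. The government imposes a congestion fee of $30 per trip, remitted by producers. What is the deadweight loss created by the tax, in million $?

Deadweight loss = $300 million.

Without the tax, 360 − 2p = p + 159 gives 3p = 201, so p* = $67 and q* = 226.
With the tax collected from producers, supply shifts: qs = (p − 30) + 159.
Solving gives q = 206 with consumers paying $77 and producers receiving $47 (the $30 wedge).
Quantity falls by |ΔQ| = |226 − 206| = 20.
DWL = ½ · t · |ΔQ| = ½ · 30 · 20 = $300.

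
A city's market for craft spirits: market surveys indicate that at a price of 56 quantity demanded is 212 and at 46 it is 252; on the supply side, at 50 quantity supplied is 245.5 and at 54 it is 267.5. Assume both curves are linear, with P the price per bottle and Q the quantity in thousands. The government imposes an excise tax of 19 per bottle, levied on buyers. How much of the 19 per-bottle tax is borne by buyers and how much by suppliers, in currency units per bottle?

Demand slope: (252 − 212)/(46 − 56) = -4, so Qd = 436 − 4P.
Supply slope: (267.5 − 245.5)/(54 − 50) = 5.5, so Qs = 5.5P − 29.5.
Before the tax: set 436 − 4P = 5.5P − 29.5 → P* = 49, Q* = 240.
With the tax collected from buyers, demand (in seller-price terms) shifts: Qd = 436 − 4(P + 19).
New equilibrium: buyers pay 60, suppliers receive 41, Q = 196. (Wedge: Pb − Ps = 19.)
Burden on buyers: 11; on suppliers: 8. (They sum to 19.)

Buyers bear 11 per bottle; suppliers bear 8 per bottle.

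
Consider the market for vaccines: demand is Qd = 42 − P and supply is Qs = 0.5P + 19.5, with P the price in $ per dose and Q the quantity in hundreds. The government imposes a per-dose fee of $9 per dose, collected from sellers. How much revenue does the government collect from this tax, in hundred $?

Tax revenue = $216 hundred.

Before the tax: set 42 − P = 0.5P + 19.5 → P* = $15, Q* = 27.
With the tax collected from sellers, supply shifts: Qs = 0.5(P − 9) + 19.5.
New equilibrium: buyers pay $18, sellers receive $9, Q = 24. (Wedge: Pb − Ps = 9.)
Revenue = t · Q = 9 · 24 = $216.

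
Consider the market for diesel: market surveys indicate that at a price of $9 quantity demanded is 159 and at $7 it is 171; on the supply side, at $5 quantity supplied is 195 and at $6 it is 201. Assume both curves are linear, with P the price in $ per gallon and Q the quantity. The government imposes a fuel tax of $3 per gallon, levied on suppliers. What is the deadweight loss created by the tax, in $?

Deadweight loss = $13.5.

Demand slope: (171 − 159)/(7 − 9) = -6, so Qd = 213 − 6P.
Supply slope: (201 − 195)/(6 − 5) = 6, so Qs = 6P + 165.
Without the tax, 213 − 6P = 6P + 165 gives 12P = 48, so P* = $4 and Q* = 189.
With the tax collected from suppliers, supply shifts: Qs = 6(P − 3) + 165.
New equilibrium: consumers pay $5.5, suppliers receive $2.5, Q = 180. (Wedge: Pb − Ps = 3.)
Quantity falls by |ΔQ| = |189 − 180| = 9.
DWL = ½ · t · |ΔQ| = ½ · 3 · 9 = $13.5.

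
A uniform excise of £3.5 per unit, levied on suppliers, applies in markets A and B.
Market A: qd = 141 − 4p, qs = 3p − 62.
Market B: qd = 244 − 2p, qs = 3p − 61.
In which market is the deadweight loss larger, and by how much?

Market A, by £3.15.

Market A: pre-tax p* = £29, q* = 25; post-tax q = 19; deadweight loss = £10.5.
Market B: pre-tax p* = £61, q* = 122; post-tax q = 117.8; deadweight loss = £7.35.
Difference: £10.5 vs £7.35 → market A is larger by £3.15.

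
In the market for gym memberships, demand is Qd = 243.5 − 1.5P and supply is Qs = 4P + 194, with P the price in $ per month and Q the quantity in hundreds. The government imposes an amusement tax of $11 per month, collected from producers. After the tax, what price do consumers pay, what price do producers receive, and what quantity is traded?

Before the tax: set 243.5 − 1.5P = 4P + 194 → P* = $9, Q* = 230.
With the tax collected from producers, supply shifts: Qs = 4(P − 11) + 194.
Solving gives Q = 218 with consumers paying $17 and producers receiving $6 (the $11 wedge).
The less price-elastic side of the market bears the larger share of a per-unit tax.

Consumers pay $17; producers receive $6; quantity = 218.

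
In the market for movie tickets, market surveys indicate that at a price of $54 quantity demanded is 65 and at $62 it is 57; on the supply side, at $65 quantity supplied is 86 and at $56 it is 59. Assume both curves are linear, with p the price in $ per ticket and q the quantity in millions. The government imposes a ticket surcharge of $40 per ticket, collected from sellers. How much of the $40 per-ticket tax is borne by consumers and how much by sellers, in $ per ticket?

Consumers bear $30 per ticket; sellers bear $10 per ticket.

Demand slope: (57 − 65)/(62 − 54) = -1, so qd = 119 − p.
Supply slope: (59 − 86)/(56 − 65) = 3, so qs = 3p − 109.
Without the tax, 119 − p = 3p − 109 gives 4p = 228, so p* = $57 and q* = 62.
With the tax collected from sellers, supply shifts: qs = 3(p − 40) − 109.
Solving gives q = 32 with consumers paying $87 and sellers receiving $47 (the $40 wedge).
Burden on consumers: $30; on sellers: $10. (They sum to $40.)
The less price-elastic side of the market bears the larger share of a per-unit tax.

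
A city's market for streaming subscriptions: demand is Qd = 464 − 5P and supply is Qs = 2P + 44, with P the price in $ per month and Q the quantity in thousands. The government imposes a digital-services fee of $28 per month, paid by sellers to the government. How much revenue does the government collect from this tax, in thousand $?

Without the tax, 464 − 5P = 2P + 44 gives 7P = 420, so P* = $60 and Q* = 164.
With the tax collected from sellers, supply shifts: Qs = 2(P − 28) + 44.
Solving gives Q = 124 with consumers paying $68 and sellers receiving $40 (the $28 wedge).
Revenue = t · Q = 28 · 124 = $3472.

Tax revenue = $3472 thousand.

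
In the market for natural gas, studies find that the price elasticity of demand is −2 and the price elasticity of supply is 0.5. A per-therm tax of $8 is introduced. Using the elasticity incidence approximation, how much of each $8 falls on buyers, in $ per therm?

Incidence ratio: buyers' share ≈ εs / (εs + |εd|) = 0.5 / (0.5 + 2) = 0.2.
So buyers bear ≈ 0.2 × $8 = $1.6; sellers bear $6.4.

Buyers bear ≈ $1.6 per therm.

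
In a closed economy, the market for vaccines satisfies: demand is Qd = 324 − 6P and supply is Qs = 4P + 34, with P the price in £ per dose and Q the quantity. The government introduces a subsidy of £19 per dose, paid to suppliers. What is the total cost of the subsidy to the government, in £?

Before the subsidy: set 324 − 6P = 4P + 34 → P* = £29, Q* = 150.
With a per-unit subsidy paid to suppliers, each receives P + 19 per unit sold, so supply becomes Qs = 4(P + 19) + 34.
Solving gives Q = 195.6 with buyers paying £21.4 and suppliers receiving £40.4 (the £19 wedge).
Outlay = t · Q = 19 · 195.6 = £3716.4.

Government outlay = £3716.4.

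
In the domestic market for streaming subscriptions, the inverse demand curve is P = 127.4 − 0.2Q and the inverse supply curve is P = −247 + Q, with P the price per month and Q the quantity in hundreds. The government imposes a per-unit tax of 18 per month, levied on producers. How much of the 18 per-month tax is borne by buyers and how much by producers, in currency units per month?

Inverting to Q(P) form: Qd = 637 − 5P; Qs = P + 247.
Without the tax, 637 − 5P = P + 247 gives 6P = 390, so P* = 65 and Q* = 312.
With the tax collected from producers, supply shifts: Qs = (P − 18) + 247.
New equilibrium: buyers pay 68, producers receive 50, Q = 297. (Wedge: Pb − Ps = 18.)
Burden on buyers: 3; on producers: 15. (They sum to 18.)
The less price-elastic side of the market bears the larger share of a per-unit tax.

Buyers bear 3 per month; producers bear 15 per month.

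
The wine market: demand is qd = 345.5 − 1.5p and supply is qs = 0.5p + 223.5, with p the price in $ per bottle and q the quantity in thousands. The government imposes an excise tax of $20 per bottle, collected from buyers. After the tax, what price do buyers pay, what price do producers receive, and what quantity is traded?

Buyers pay $66; producers receive $46; quantity = 246.5.

Before the tax: set 345.5 − 1.5p = 0.5p + 223.5 → p* = $61, q* = 254.
With the tax collected from buyers, demand (in seller-price terms) shifts: qd = 345.5 − 1.5(p + 20).
Solving gives q = 246.5 with buyers paying $66 and producers receiving $46 (the $20 wedge).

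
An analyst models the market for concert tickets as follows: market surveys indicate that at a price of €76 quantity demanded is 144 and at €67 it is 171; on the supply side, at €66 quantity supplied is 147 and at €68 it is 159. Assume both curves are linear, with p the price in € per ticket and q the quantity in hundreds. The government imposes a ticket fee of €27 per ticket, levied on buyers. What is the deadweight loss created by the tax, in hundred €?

Deadweight loss = €729 hundred.

Demand slope: (171 − 144)/(67 − 76) = -3, so qd = 372 − 3p.
Supply slope: (159 − 147)/(68 − 66) = 6, so qs = 6p − 249.
Without the tax, 372 − 3p = 6p − 249 gives 9p = 621, so p* = €69 and q* = 165.
With the tax collected from buyers, demand (in seller-price terms) shifts: qd = 372 − 3(p + 27).
Solving gives q = 111 with buyers paying €87 and producers receiving €60 (the €27 wedge).
Quantity falls by |ΔQ| = |165 − 111| = 54.
DWL = ½ · t · |ΔQ| = ½ · 27 · 54 = €729.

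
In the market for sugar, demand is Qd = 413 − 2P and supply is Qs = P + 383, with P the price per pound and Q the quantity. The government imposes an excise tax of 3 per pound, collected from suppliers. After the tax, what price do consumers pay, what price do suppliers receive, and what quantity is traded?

Consumers pay 11; suppliers receive 8; quantity = 391.

Before the tax: set 413 − 2P = P + 383 → P* = 10, Q* = 393.
With the tax collected from suppliers, supply shifts: Qs = (P − 3) + 383.
New equilibrium: consumers pay 11, suppliers receive 8, Q = 391. (Wedge: Pb − Ps = 3.)
The less price-elastic side of the market bears the larger share of a per-unit tax.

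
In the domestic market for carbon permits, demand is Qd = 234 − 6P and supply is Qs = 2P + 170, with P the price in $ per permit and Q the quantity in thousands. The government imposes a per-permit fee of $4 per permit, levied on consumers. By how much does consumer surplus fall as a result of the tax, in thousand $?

Consumer surplus falls by $183 thousand.

Without the tax, 234 − 6P = 2P + 170 gives 8P = 64, so P* = $8 and Q* = 186.
With the tax collected from consumers, demand (in seller-price terms) shifts: Qd = 234 − 6(P + 4).
New equilibrium: consumers pay $9, producers receive $5, Q = 180. (Wedge: Pb − Ps = 4.)
ΔCS is the trapezoid between Q = 180 and Q = 186 of height $1: ½ · (186 + 180) · 1 = $183.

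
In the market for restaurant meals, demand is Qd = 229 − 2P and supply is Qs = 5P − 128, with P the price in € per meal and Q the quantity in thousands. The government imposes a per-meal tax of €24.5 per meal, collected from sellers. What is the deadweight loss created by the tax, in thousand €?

Deadweight loss = €428.75 thousand.

Without the tax, 229 − 2P = 5P − 128 gives 7P = 357, so P* = €51 and Q* = 127.
With the tax collected from sellers, supply shifts: Qs = 5(P − 24.5) − 128.
Solving gives Q = 92 with buyers paying €68.5 and sellers receiving €44 (the €24.5 wedge).
Quantity falls by |ΔQ| = |127 − 92| = 35.
DWL = ½ · t · |ΔQ| = ½ · 24.5 · 35 = €428.75.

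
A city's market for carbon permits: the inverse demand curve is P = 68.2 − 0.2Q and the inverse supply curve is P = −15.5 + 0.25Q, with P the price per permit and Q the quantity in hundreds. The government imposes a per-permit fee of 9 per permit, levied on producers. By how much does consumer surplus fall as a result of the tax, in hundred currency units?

Consumer surplus falls by 704 hundred.

Rewrite in direct form: Qd = 341 − 5P and Qs = 4P + 62.
Without the tax, 341 − 5P = 4P + 62 gives 9P = 279, so P* = 31 and Q* = 186.
With the tax collected from producers, supply shifts: Qs = 4(P − 9) + 62.
New equilibrium: buyers pay 35, producers receive 26, Q = 166. (Wedge: Pb − Ps = 9.)
ΔCS is the trapezoid between Q = 166 and Q = 186 of height 4: ½ · (186 + 166) · 4 = 704.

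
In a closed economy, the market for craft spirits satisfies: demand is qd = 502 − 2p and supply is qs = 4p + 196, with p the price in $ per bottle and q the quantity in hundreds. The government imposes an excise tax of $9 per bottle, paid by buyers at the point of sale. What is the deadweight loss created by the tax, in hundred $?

Without the tax, 502 − 2p = 4p + 196 gives 6p = 306, so p* = $51 and q* = 400.
With the tax collected from buyers, demand (in seller-price terms) shifts: qd = 502 − 2(p + 9).
Solving gives q = 388 with buyers paying $57 and suppliers receiving $48 (the $9 wedge).
Quantity falls by |ΔQ| = |400 − 388| = 12.
DWL = ½ · t · |ΔQ| = ½ · 9 · 12 = $54.

Deadweight loss = $54 hundred.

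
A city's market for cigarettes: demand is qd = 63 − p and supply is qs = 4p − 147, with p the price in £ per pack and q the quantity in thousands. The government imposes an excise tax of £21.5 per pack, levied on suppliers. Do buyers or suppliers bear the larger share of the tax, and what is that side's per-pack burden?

Buyers bear the larger share: £17.2 per pack.

Without the tax, 63 − p = 4p − 147 gives 5p = 210, so p* = £42 and q* = 21.
With the tax collected from suppliers, supply shifts: qs = 4(p − 21.5) − 147.
New equilibrium: buyers pay £59.2, suppliers receive £37.7, q = 3.8. (Wedge: pb − ps = 21.5.)
Per-pack burden: buyers £17.2, suppliers £4.3.
Buyers take the larger share because demand is less price-elastic here (demand slope 1 vs supply slope 4).
The less price-elastic side of the market bears the larger share of a per-unit tax.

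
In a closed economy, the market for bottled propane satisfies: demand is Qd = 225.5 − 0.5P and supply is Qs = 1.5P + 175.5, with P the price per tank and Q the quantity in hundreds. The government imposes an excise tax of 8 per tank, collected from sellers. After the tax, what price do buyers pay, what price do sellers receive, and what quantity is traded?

Without the tax, 225.5 − 0.5P = 1.5P + 175.5 gives 2P = 50, so P* = 25 and Q* = 213.
With the tax collected from sellers, supply shifts: Qs = 1.5(P − 8) + 175.5.
New equilibrium: buyers pay 31, sellers receive 23, Q = 210. (Wedge: Pb − Ps = 8.)
The less price-elastic side of the market bears the larger share of a per-unit tax.

Buyers pay 31; sellers receive 23; quantity = 210.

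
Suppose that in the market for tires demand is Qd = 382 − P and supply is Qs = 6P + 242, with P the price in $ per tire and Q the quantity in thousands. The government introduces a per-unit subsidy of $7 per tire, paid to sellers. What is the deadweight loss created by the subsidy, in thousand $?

Deadweight loss = $21 thousand.

Without the subsidy, 382 − P = 6P + 242 gives 7P = 140, so P* = $20 and Q* = 362.
With a per-unit subsidy paid to sellers, each receives P + 7 per unit sold, so supply becomes Qs = 6(P + 7) + 242.
Solving gives Q = 368 with buyers paying $14 and sellers receiving $21 (the $7 wedge).
Quantity rises by |ΔQ| = |362 − 368| = 6.
DWL = ½ · t · |ΔQ| = ½ · 7 · 6 = $21.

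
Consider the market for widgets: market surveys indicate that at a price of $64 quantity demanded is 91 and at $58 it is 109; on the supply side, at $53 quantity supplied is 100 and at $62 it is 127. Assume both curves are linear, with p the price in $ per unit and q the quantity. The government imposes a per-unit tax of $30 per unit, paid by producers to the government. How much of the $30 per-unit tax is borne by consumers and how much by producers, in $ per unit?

Demand slope: (109 − 91)/(58 − 64) = -3, so qd = 283 − 3p.
Supply slope: (127 − 100)/(62 − 53) = 3, so qs = 3p − 59.
Without the tax, 283 − 3p = 3p − 59 gives 6p = 342, so p* = $57 and q* = 112.
With the tax collected from producers, supply shifts: qs = 3(p − 30) − 59.
Solving gives q = 67 with consumers paying $72 and producers receiving $42 (the $30 wedge).
Burden on consumers: $15; on producers: $15. (They sum to $30.)

Consumers bear $15 per unit; producers bear $15 per unit.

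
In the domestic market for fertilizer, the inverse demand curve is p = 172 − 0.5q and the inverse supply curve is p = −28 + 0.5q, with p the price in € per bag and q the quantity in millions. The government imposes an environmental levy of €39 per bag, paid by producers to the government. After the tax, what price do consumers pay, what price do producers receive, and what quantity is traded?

Consumers pay €91.5; producers receive €52.5; quantity = 161.

Inverting to q(p) form: qd = 344 − 2p; qs = 2p + 56.
Before the tax: set 344 − 2p = 2p + 56 → p* = €72, q* = 200.
With the tax collected from producers, supply shifts: qs = 2(p − 39) + 56.
Solving gives q = 161 with consumers paying €91.5 and producers receiving €52.5 (the €39 wedge).
The less price-elastic side of the market bears the larger share of a per-unit tax.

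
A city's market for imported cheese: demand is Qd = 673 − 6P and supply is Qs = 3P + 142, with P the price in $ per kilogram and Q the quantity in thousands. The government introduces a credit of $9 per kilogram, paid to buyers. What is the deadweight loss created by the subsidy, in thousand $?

Without the subsidy, 673 − 6P = 3P + 142 gives 9P = 531, so P* = $59 and Q* = 319.
With a per-unit subsidy paid to buyers, each effectively pays P − 9, so demand becomes Qd = 673 − 6(P − 9).
New equilibrium: buyers pay $56, sellers receive $65, Q = 337. (Wedge: Pb − Ps = −9.)
Quantity rises by |ΔQ| = |319 − 337| = 18.
DWL = ½ · t · |ΔQ| = ½ · 9 · 18 = $81.

Deadweight loss = $81 thousand.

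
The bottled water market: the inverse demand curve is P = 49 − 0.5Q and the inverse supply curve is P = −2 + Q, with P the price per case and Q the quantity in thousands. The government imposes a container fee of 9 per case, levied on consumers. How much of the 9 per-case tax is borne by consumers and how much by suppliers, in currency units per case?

Consumers bear 3 per case; suppliers bear 6 per case.

Inverting to Q(P) form: Qd = 98 − 2P; Qs = P + 2.
Before the tax: set 98 − 2P = P + 2 → P* = 32, Q* = 34.
With the tax collected from consumers, demand (in seller-price terms) shifts: Qd = 98 − 2(P + 9).
Solving gives Q = 28 with consumers paying 35 and suppliers receiving 26 (the 9 wedge).
Burden on consumers: 3; on suppliers: 6. (They sum to 9.)
The less price-elastic side of the market bears the larger share of a per-unit tax.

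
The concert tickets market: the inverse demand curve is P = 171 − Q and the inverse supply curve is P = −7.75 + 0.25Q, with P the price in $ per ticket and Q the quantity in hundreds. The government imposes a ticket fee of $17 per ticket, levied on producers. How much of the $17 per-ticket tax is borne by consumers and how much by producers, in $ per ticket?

Consumers bear $13.6 per ticket; producers bear $3.4 per ticket.

Rewrite in direct form: Qd = 171 − P and Qs = 4P + 31.
Without the tax, 171 − P = 4P + 31 gives 5P = 140, so P* = $28 and Q* = 143.
With the tax collected from producers, supply shifts: Qs = 4(P − 17) + 31.
Solving gives Q = 129.4 with consumers paying $41.6 and producers receiving $24.6 (the $17 wedge).
Burden on consumers: $13.6; on producers: $3.4. (They sum to $17.)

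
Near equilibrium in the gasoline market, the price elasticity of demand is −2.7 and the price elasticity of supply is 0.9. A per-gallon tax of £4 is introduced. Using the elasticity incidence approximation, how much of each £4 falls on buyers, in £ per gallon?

Incidence ratio: buyers' share ≈ εs / (εs + |εd|) = 0.9 / (0.9 + 2.7) = 0.25.
So buyers bear ≈ 0.25 × £4 = £1; sellers bear £3.

Buyers bear ≈ £1 per gallon.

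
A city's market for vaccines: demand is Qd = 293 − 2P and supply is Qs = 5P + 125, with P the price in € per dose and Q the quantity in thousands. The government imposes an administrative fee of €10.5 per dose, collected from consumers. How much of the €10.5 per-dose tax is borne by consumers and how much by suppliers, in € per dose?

Before the tax: set 293 − 2P = 5P + 125 → P* = €24, Q* = 245.
With the tax collected from consumers, demand (in seller-price terms) shifts: Qd = 293 − 2(P + 10.5).
Solving gives Q = 230 with consumers paying €31.5 and suppliers receiving €21 (the €10.5 wedge).
Burden on consumers: €7.5; on suppliers: €3. (They sum to €10.5.)

Consumers bear €7.5 per dose; suppliers bear €3 per dose.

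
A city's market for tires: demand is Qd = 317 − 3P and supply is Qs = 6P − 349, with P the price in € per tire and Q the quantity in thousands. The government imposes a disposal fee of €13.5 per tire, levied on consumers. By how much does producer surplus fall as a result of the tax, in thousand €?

Before the tax: set 317 − 3P = 6P − 349 → P* = €74, Q* = 95.
With the tax collected from consumers, demand (in seller-price terms) shifts: Qd = 317 − 3(P + 13.5).
New equilibrium: consumers pay €83, sellers receive €69.5, Q = 68. (Wedge: Pb − Ps = 13.5.)
ΔPS is the trapezoid between Q = 68 and Q = 95 of height €4.5: ½ · (95 + 68) · 4.5 = €366.75.

Producer surplus falls by €366.75 thousand.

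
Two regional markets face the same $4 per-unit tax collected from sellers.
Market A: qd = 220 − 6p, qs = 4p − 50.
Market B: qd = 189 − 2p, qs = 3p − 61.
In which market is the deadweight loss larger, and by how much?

Market A, by $9.6.

Market A: pre-tax p* = $27, q* = 58; post-tax q = 48.4; deadweight loss = $19.2.
Market B: pre-tax p* = $50, q* = 89; post-tax q = 84.2; deadweight loss = $9.6.
Difference: $19.2 vs $9.6 → market A is larger by $9.6.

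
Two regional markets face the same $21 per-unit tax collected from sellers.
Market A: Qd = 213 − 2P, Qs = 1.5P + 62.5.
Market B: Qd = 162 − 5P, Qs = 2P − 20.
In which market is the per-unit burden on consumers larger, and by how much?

Market A, by $3.

Market A: pre-tax P* = $43, Q* = 127; post-tax Q = 109; per-unit burden on consumers = $9.
Market B: pre-tax P* = $26, Q* = 32; post-tax Q = 2; per-unit burden on consumers = $6.
Difference: $9 vs $6 → market A is larger by $3.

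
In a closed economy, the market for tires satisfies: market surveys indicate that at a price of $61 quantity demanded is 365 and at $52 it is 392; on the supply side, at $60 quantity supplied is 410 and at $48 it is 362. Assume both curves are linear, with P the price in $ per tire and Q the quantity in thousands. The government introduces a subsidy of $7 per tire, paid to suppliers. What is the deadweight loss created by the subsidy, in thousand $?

Deadweight loss = $42 thousand.

Demand slope: (392 − 365)/(52 − 61) = -3, so Qd = 548 − 3P.
Supply slope: (362 − 410)/(48 − 60) = 4, so Qs = 4P + 170.
Without the subsidy, 548 − 3P = 4P + 170 gives 7P = 378, so P* = $54 and Q* = 386.
With a per-unit subsidy paid to suppliers, each receives P + 7 per unit sold, so supply becomes Qs = 4(P + 7) + 170.
Solving gives Q = 398 with buyers paying $50 and suppliers receiving $57 (the $7 wedge).
Quantity rises by |ΔQ| = |386 − 398| = 12.
DWL = ½ · t · |ΔQ| = ½ · 7 · 12 = $42.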